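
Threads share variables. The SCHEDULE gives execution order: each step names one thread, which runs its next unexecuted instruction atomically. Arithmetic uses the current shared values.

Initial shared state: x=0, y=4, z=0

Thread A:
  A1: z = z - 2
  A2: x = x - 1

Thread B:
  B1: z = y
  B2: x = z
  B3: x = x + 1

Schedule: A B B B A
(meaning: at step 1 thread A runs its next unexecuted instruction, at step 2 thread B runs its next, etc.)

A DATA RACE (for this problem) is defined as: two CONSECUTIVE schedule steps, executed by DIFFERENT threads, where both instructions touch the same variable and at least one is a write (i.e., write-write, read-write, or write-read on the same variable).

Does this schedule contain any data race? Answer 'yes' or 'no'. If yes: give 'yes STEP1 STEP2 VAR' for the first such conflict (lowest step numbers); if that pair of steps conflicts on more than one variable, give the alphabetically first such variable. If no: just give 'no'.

Steps 1,2: A(z = z - 2) vs B(z = y). RACE on z (W-W).
Steps 2,3: same thread (B). No race.
Steps 3,4: same thread (B). No race.
Steps 4,5: B(x = x + 1) vs A(x = x - 1). RACE on x (W-W).
First conflict at steps 1,2.

Answer: yes 1 2 z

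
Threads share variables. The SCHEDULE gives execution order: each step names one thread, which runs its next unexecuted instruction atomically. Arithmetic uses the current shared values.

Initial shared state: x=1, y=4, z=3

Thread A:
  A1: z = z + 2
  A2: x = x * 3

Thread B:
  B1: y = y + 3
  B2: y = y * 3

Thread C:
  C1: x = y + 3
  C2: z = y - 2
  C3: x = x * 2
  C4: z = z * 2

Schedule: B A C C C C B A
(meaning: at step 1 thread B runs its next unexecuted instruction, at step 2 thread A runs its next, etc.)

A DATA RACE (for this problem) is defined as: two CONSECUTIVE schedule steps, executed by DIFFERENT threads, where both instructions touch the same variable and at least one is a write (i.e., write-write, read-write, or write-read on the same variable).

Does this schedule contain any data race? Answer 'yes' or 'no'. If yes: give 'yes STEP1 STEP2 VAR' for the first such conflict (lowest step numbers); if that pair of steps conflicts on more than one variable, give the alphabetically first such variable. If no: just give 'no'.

Steps 1,2: B(r=y,w=y) vs A(r=z,w=z). No conflict.
Steps 2,3: A(r=z,w=z) vs C(r=y,w=x). No conflict.
Steps 3,4: same thread (C). No race.
Steps 4,5: same thread (C). No race.
Steps 5,6: same thread (C). No race.
Steps 6,7: C(r=z,w=z) vs B(r=y,w=y). No conflict.
Steps 7,8: B(r=y,w=y) vs A(r=x,w=x). No conflict.

Answer: no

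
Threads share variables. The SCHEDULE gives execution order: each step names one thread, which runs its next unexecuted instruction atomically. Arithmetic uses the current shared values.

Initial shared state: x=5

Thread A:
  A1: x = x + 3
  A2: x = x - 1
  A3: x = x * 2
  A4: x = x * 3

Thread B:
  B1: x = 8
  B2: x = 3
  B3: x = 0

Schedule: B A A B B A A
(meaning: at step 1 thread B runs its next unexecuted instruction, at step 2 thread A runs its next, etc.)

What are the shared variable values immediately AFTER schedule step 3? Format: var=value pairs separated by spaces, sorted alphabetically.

Answer: x=10

Derivation:
Step 1: thread B executes B1 (x = 8). Shared: x=8. PCs: A@0 B@1
Step 2: thread A executes A1 (x = x + 3). Shared: x=11. PCs: A@1 B@1
Step 3: thread A executes A2 (x = x - 1). Shared: x=10. PCs: A@2 B@1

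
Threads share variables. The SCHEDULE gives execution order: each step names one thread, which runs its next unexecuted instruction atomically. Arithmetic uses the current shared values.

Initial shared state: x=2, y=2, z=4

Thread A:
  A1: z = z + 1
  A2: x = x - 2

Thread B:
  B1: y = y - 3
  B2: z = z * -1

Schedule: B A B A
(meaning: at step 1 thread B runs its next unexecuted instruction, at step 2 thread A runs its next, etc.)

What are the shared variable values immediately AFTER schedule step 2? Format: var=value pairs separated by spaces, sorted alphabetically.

Answer: x=2 y=-1 z=5

Derivation:
Step 1: thread B executes B1 (y = y - 3). Shared: x=2 y=-1 z=4. PCs: A@0 B@1
Step 2: thread A executes A1 (z = z + 1). Shared: x=2 y=-1 z=5. PCs: A@1 B@1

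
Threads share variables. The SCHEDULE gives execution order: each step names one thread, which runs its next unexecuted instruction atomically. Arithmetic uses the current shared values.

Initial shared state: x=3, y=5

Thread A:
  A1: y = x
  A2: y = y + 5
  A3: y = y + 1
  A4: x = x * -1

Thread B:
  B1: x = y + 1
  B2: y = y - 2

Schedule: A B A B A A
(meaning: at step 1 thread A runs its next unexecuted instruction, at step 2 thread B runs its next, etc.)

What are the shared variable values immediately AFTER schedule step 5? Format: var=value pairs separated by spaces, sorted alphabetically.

Step 1: thread A executes A1 (y = x). Shared: x=3 y=3. PCs: A@1 B@0
Step 2: thread B executes B1 (x = y + 1). Shared: x=4 y=3. PCs: A@1 B@1
Step 3: thread A executes A2 (y = y + 5). Shared: x=4 y=8. PCs: A@2 B@1
Step 4: thread B executes B2 (y = y - 2). Shared: x=4 y=6. PCs: A@2 B@2
Step 5: thread A executes A3 (y = y + 1). Shared: x=4 y=7. PCs: A@3 B@2

Answer: x=4 y=7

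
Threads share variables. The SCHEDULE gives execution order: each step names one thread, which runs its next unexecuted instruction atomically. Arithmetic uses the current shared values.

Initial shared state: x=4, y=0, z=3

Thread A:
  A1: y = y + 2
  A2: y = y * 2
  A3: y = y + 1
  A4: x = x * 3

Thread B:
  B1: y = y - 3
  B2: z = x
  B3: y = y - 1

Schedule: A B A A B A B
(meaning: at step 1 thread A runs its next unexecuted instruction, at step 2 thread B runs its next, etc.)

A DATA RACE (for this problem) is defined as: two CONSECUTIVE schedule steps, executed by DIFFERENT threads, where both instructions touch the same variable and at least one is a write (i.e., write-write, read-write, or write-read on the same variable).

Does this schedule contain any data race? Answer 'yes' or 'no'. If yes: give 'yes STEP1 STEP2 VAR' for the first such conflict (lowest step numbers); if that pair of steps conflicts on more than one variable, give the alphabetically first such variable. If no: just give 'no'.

Answer: yes 1 2 y

Derivation:
Steps 1,2: A(y = y + 2) vs B(y = y - 3). RACE on y (W-W).
Steps 2,3: B(y = y - 3) vs A(y = y * 2). RACE on y (W-W).
Steps 3,4: same thread (A). No race.
Steps 4,5: A(r=y,w=y) vs B(r=x,w=z). No conflict.
Steps 5,6: B(z = x) vs A(x = x * 3). RACE on x (R-W).
Steps 6,7: A(r=x,w=x) vs B(r=y,w=y). No conflict.
First conflict at steps 1,2.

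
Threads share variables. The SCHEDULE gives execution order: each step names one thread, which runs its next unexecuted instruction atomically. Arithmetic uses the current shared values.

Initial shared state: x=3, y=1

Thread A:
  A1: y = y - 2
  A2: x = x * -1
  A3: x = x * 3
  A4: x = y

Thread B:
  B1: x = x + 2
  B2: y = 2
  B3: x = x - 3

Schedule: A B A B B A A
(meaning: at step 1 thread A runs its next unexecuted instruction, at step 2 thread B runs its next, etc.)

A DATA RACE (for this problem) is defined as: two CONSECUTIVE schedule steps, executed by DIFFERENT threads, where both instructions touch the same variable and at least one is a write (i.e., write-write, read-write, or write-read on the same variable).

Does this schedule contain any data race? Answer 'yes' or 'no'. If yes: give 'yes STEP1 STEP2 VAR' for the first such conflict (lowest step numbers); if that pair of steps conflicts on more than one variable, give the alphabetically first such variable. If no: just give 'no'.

Answer: yes 2 3 x

Derivation:
Steps 1,2: A(r=y,w=y) vs B(r=x,w=x). No conflict.
Steps 2,3: B(x = x + 2) vs A(x = x * -1). RACE on x (W-W).
Steps 3,4: A(r=x,w=x) vs B(r=-,w=y). No conflict.
Steps 4,5: same thread (B). No race.
Steps 5,6: B(x = x - 3) vs A(x = x * 3). RACE on x (W-W).
Steps 6,7: same thread (A). No race.
First conflict at steps 2,3.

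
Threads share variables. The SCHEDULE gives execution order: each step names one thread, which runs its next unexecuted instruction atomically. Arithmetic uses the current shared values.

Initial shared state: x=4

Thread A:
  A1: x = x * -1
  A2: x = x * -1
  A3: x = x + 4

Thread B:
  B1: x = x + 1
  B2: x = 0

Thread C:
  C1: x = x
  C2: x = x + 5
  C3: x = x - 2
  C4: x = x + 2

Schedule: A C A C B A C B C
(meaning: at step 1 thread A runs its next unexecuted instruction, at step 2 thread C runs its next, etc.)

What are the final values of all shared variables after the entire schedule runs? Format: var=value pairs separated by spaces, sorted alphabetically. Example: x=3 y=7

Answer: x=2

Derivation:
Step 1: thread A executes A1 (x = x * -1). Shared: x=-4. PCs: A@1 B@0 C@0
Step 2: thread C executes C1 (x = x). Shared: x=-4. PCs: A@1 B@0 C@1
Step 3: thread A executes A2 (x = x * -1). Shared: x=4. PCs: A@2 B@0 C@1
Step 4: thread C executes C2 (x = x + 5). Shared: x=9. PCs: A@2 B@0 C@2
Step 5: thread B executes B1 (x = x + 1). Shared: x=10. PCs: A@2 B@1 C@2
Step 6: thread A executes A3 (x = x + 4). Shared: x=14. PCs: A@3 B@1 C@2
Step 7: thread C executes C3 (x = x - 2). Shared: x=12. PCs: A@3 B@1 C@3
Step 8: thread B executes B2 (x = 0). Shared: x=0. PCs: A@3 B@2 C@3
Step 9: thread C executes C4 (x = x + 2). Shared: x=2. PCs: A@3 B@2 C@4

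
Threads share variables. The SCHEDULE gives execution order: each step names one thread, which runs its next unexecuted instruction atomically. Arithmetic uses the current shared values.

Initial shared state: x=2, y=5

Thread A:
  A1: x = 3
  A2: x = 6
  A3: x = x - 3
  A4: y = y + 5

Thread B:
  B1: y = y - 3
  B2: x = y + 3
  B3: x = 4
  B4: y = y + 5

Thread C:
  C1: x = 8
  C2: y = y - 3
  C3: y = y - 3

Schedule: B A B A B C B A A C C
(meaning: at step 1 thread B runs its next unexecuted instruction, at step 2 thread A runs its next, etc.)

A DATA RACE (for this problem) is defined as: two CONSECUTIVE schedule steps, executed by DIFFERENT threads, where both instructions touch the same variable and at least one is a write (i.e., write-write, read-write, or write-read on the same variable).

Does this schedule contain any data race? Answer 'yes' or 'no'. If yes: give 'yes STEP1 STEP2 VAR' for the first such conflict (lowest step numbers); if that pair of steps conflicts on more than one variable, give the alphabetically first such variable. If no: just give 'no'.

Answer: yes 2 3 x

Derivation:
Steps 1,2: B(r=y,w=y) vs A(r=-,w=x). No conflict.
Steps 2,3: A(x = 3) vs B(x = y + 3). RACE on x (W-W).
Steps 3,4: B(x = y + 3) vs A(x = 6). RACE on x (W-W).
Steps 4,5: A(x = 6) vs B(x = 4). RACE on x (W-W).
Steps 5,6: B(x = 4) vs C(x = 8). RACE on x (W-W).
Steps 6,7: C(r=-,w=x) vs B(r=y,w=y). No conflict.
Steps 7,8: B(r=y,w=y) vs A(r=x,w=x). No conflict.
Steps 8,9: same thread (A). No race.
Steps 9,10: A(y = y + 5) vs C(y = y - 3). RACE on y (W-W).
Steps 10,11: same thread (C). No race.
First conflict at steps 2,3.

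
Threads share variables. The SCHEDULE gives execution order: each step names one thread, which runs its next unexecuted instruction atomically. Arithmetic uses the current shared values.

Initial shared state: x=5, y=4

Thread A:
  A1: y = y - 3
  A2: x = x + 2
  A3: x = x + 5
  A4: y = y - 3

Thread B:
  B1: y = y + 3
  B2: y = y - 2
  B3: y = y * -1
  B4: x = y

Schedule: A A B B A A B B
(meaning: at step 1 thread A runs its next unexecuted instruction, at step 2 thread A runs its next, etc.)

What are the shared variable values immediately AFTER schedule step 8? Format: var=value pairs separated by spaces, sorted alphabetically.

Answer: x=1 y=1

Derivation:
Step 1: thread A executes A1 (y = y - 3). Shared: x=5 y=1. PCs: A@1 B@0
Step 2: thread A executes A2 (x = x + 2). Shared: x=7 y=1. PCs: A@2 B@0
Step 3: thread B executes B1 (y = y + 3). Shared: x=7 y=4. PCs: A@2 B@1
Step 4: thread B executes B2 (y = y - 2). Shared: x=7 y=2. PCs: A@2 B@2
Step 5: thread A executes A3 (x = x + 5). Shared: x=12 y=2. PCs: A@3 B@2
Step 6: thread A executes A4 (y = y - 3). Shared: x=12 y=-1. PCs: A@4 B@2
Step 7: thread B executes B3 (y = y * -1). Shared: x=12 y=1. PCs: A@4 B@3
Step 8: thread B executes B4 (x = y). Shared: x=1 y=1. PCs: A@4 B@4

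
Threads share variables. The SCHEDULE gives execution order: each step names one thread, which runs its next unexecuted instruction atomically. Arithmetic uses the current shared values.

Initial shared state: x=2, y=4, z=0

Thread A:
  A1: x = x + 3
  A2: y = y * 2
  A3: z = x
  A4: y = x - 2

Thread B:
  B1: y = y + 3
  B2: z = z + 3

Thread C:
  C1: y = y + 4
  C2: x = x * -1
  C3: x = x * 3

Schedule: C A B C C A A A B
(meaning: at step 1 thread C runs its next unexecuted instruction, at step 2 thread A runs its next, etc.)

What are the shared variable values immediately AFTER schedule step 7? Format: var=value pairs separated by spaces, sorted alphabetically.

Step 1: thread C executes C1 (y = y + 4). Shared: x=2 y=8 z=0. PCs: A@0 B@0 C@1
Step 2: thread A executes A1 (x = x + 3). Shared: x=5 y=8 z=0. PCs: A@1 B@0 C@1
Step 3: thread B executes B1 (y = y + 3). Shared: x=5 y=11 z=0. PCs: A@1 B@1 C@1
Step 4: thread C executes C2 (x = x * -1). Shared: x=-5 y=11 z=0. PCs: A@1 B@1 C@2
Step 5: thread C executes C3 (x = x * 3). Shared: x=-15 y=11 z=0. PCs: A@1 B@1 C@3
Step 6: thread A executes A2 (y = y * 2). Shared: x=-15 y=22 z=0. PCs: A@2 B@1 C@3
Step 7: thread A executes A3 (z = x). Shared: x=-15 y=22 z=-15. PCs: A@3 B@1 C@3

Answer: x=-15 y=22 z=-15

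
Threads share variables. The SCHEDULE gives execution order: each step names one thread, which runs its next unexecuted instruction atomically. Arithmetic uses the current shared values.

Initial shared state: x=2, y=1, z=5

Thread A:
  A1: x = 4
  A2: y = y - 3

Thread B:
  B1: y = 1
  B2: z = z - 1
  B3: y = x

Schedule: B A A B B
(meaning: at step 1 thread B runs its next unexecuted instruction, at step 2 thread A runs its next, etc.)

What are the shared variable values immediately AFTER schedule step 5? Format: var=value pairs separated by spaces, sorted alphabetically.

Answer: x=4 y=4 z=4

Derivation:
Step 1: thread B executes B1 (y = 1). Shared: x=2 y=1 z=5. PCs: A@0 B@1
Step 2: thread A executes A1 (x = 4). Shared: x=4 y=1 z=5. PCs: A@1 B@1
Step 3: thread A executes A2 (y = y - 3). Shared: x=4 y=-2 z=5. PCs: A@2 B@1
Step 4: thread B executes B2 (z = z - 1). Shared: x=4 y=-2 z=4. PCs: A@2 B@2
Step 5: thread B executes B3 (y = x). Shared: x=4 y=4 z=4. PCs: A@2 B@3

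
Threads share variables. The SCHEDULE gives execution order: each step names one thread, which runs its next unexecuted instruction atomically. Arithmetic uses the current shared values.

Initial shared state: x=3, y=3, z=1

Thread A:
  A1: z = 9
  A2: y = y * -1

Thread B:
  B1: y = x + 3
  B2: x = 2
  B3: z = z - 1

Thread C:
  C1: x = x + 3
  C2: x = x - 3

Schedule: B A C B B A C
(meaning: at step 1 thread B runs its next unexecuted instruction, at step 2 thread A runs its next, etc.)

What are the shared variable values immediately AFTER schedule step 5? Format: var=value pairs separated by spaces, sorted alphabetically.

Answer: x=2 y=6 z=8

Derivation:
Step 1: thread B executes B1 (y = x + 3). Shared: x=3 y=6 z=1. PCs: A@0 B@1 C@0
Step 2: thread A executes A1 (z = 9). Shared: x=3 y=6 z=9. PCs: A@1 B@1 C@0
Step 3: thread C executes C1 (x = x + 3). Shared: x=6 y=6 z=9. PCs: A@1 B@1 C@1
Step 4: thread B executes B2 (x = 2). Shared: x=2 y=6 z=9. PCs: A@1 B@2 C@1
Step 5: thread B executes B3 (z = z - 1). Shared: x=2 y=6 z=8. PCs: A@1 B@3 C@1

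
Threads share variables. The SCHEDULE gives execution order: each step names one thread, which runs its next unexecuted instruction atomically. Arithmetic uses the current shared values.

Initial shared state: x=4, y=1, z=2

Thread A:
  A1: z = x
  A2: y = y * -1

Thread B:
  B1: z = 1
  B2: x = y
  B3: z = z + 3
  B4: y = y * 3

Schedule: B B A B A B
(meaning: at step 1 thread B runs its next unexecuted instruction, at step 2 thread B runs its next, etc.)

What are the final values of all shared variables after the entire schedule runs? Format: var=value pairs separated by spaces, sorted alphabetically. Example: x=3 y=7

Step 1: thread B executes B1 (z = 1). Shared: x=4 y=1 z=1. PCs: A@0 B@1
Step 2: thread B executes B2 (x = y). Shared: x=1 y=1 z=1. PCs: A@0 B@2
Step 3: thread A executes A1 (z = x). Shared: x=1 y=1 z=1. PCs: A@1 B@2
Step 4: thread B executes B3 (z = z + 3). Shared: x=1 y=1 z=4. PCs: A@1 B@3
Step 5: thread A executes A2 (y = y * -1). Shared: x=1 y=-1 z=4. PCs: A@2 B@3
Step 6: thread B executes B4 (y = y * 3). Shared: x=1 y=-3 z=4. PCs: A@2 B@4

Answer: x=1 y=-3 z=4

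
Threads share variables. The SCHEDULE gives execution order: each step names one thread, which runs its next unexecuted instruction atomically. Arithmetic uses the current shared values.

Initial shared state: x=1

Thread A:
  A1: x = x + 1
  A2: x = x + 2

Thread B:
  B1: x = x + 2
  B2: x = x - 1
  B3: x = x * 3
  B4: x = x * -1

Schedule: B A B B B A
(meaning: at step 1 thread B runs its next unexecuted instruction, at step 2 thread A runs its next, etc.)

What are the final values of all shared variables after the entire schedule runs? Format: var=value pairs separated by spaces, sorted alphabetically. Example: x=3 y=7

Step 1: thread B executes B1 (x = x + 2). Shared: x=3. PCs: A@0 B@1
Step 2: thread A executes A1 (x = x + 1). Shared: x=4. PCs: A@1 B@1
Step 3: thread B executes B2 (x = x - 1). Shared: x=3. PCs: A@1 B@2
Step 4: thread B executes B3 (x = x * 3). Shared: x=9. PCs: A@1 B@3
Step 5: thread B executes B4 (x = x * -1). Shared: x=-9. PCs: A@1 B@4
Step 6: thread A executes A2 (x = x + 2). Shared: x=-7. PCs: A@2 B@4

Answer: x=-7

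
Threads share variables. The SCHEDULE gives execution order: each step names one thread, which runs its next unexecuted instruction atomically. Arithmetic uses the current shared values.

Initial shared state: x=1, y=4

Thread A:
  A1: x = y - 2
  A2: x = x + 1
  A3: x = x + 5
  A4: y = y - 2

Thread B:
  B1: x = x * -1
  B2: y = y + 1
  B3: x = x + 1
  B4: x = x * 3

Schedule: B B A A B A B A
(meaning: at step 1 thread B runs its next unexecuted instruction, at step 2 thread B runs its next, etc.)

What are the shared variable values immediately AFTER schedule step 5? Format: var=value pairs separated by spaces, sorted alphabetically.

Answer: x=5 y=5

Derivation:
Step 1: thread B executes B1 (x = x * -1). Shared: x=-1 y=4. PCs: A@0 B@1
Step 2: thread B executes B2 (y = y + 1). Shared: x=-1 y=5. PCs: A@0 B@2
Step 3: thread A executes A1 (x = y - 2). Shared: x=3 y=5. PCs: A@1 B@2
Step 4: thread A executes A2 (x = x + 1). Shared: x=4 y=5. PCs: A@2 B@2
Step 5: thread B executes B3 (x = x + 1). Shared: x=5 y=5. PCs: A@2 B@3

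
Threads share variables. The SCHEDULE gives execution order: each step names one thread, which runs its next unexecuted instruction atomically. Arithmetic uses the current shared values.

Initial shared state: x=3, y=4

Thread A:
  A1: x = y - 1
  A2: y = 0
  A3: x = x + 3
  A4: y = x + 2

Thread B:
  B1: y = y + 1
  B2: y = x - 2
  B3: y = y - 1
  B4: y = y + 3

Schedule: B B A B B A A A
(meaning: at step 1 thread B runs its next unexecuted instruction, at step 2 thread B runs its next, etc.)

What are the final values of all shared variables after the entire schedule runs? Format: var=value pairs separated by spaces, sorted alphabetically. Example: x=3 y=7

Answer: x=3 y=5

Derivation:
Step 1: thread B executes B1 (y = y + 1). Shared: x=3 y=5. PCs: A@0 B@1
Step 2: thread B executes B2 (y = x - 2). Shared: x=3 y=1. PCs: A@0 B@2
Step 3: thread A executes A1 (x = y - 1). Shared: x=0 y=1. PCs: A@1 B@2
Step 4: thread B executes B3 (y = y - 1). Shared: x=0 y=0. PCs: A@1 B@3
Step 5: thread B executes B4 (y = y + 3). Shared: x=0 y=3. PCs: A@1 B@4
Step 6: thread A executes A2 (y = 0). Shared: x=0 y=0. PCs: A@2 B@4
Step 7: thread A executes A3 (x = x + 3). Shared: x=3 y=0. PCs: A@3 B@4
Step 8: thread A executes A4 (y = x + 2). Shared: x=3 y=5. PCs: A@4 B@4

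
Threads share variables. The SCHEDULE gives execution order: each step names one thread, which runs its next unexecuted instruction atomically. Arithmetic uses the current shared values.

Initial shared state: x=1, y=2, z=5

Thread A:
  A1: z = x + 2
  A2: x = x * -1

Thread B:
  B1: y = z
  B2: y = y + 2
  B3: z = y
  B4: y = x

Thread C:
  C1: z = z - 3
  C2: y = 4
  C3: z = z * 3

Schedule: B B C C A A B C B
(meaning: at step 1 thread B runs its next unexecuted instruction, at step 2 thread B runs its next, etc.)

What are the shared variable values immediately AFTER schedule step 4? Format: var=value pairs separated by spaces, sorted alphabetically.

Answer: x=1 y=4 z=2

Derivation:
Step 1: thread B executes B1 (y = z). Shared: x=1 y=5 z=5. PCs: A@0 B@1 C@0
Step 2: thread B executes B2 (y = y + 2). Shared: x=1 y=7 z=5. PCs: A@0 B@2 C@0
Step 3: thread C executes C1 (z = z - 3). Shared: x=1 y=7 z=2. PCs: A@0 B@2 C@1
Step 4: thread C executes C2 (y = 4). Shared: x=1 y=4 z=2. PCs: A@0 B@2 C@2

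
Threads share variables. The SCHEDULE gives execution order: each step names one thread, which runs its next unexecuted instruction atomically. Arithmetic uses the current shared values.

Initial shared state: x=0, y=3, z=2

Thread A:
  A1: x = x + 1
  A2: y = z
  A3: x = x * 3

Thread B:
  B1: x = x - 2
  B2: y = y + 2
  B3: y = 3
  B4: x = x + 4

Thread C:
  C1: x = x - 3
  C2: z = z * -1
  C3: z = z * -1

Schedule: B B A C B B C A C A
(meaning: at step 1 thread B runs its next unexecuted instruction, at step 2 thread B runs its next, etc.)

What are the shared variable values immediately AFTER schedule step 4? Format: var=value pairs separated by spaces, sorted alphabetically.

Answer: x=-4 y=5 z=2

Derivation:
Step 1: thread B executes B1 (x = x - 2). Shared: x=-2 y=3 z=2. PCs: A@0 B@1 C@0
Step 2: thread B executes B2 (y = y + 2). Shared: x=-2 y=5 z=2. PCs: A@0 B@2 C@0
Step 3: thread A executes A1 (x = x + 1). Shared: x=-1 y=5 z=2. PCs: A@1 B@2 C@0
Step 4: thread C executes C1 (x = x - 3). Shared: x=-4 y=5 z=2. PCs: A@1 B@2 C@1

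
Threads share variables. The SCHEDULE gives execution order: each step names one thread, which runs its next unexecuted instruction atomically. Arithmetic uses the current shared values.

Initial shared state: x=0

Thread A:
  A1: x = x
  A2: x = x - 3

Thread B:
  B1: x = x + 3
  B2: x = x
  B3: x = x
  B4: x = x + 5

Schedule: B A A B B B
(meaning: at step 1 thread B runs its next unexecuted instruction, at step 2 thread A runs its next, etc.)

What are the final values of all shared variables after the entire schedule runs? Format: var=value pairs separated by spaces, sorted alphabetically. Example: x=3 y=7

Answer: x=5

Derivation:
Step 1: thread B executes B1 (x = x + 3). Shared: x=3. PCs: A@0 B@1
Step 2: thread A executes A1 (x = x). Shared: x=3. PCs: A@1 B@1
Step 3: thread A executes A2 (x = x - 3). Shared: x=0. PCs: A@2 B@1
Step 4: thread B executes B2 (x = x). Shared: x=0. PCs: A@2 B@2
Step 5: thread B executes B3 (x = x). Shared: x=0. PCs: A@2 B@3
Step 6: thread B executes B4 (x = x + 5). Shared: x=5. PCs: A@2 B@4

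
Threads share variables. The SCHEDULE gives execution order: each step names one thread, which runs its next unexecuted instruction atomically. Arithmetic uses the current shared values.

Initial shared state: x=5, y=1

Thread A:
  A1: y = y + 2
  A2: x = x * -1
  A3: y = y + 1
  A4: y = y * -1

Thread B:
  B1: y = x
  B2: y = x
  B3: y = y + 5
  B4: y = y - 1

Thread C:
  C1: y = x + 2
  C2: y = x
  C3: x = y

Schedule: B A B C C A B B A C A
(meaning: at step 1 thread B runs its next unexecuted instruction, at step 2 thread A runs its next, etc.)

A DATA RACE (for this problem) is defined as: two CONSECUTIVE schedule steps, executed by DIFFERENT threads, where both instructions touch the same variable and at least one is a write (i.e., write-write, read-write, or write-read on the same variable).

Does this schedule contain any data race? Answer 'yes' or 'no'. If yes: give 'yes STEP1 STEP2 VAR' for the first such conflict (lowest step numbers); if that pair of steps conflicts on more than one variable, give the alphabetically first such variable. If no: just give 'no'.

Answer: yes 1 2 y

Derivation:
Steps 1,2: B(y = x) vs A(y = y + 2). RACE on y (W-W).
Steps 2,3: A(y = y + 2) vs B(y = x). RACE on y (W-W).
Steps 3,4: B(y = x) vs C(y = x + 2). RACE on y (W-W).
Steps 4,5: same thread (C). No race.
Steps 5,6: C(y = x) vs A(x = x * -1). RACE on x (R-W).
Steps 6,7: A(r=x,w=x) vs B(r=y,w=y). No conflict.
Steps 7,8: same thread (B). No race.
Steps 8,9: B(y = y - 1) vs A(y = y + 1). RACE on y (W-W).
Steps 9,10: A(y = y + 1) vs C(x = y). RACE on y (W-R).
Steps 10,11: C(x = y) vs A(y = y * -1). RACE on y (R-W).
First conflict at steps 1,2.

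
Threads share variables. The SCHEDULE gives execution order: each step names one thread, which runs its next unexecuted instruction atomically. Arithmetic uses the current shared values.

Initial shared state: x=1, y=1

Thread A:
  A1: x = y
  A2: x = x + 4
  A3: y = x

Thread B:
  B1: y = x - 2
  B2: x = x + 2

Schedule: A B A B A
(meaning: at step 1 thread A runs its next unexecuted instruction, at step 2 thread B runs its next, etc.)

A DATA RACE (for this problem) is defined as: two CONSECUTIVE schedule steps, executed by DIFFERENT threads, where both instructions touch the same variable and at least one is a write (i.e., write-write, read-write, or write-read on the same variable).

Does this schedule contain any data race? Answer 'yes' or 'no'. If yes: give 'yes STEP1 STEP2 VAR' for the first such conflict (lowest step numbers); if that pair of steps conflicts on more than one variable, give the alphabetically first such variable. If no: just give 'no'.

Answer: yes 1 2 x

Derivation:
Steps 1,2: A(x = y) vs B(y = x - 2). RACE on x (W-R), y (R-W). Multiple vars; alphabetically first is x.
Steps 2,3: B(y = x - 2) vs A(x = x + 4). RACE on x (R-W).
Steps 3,4: A(x = x + 4) vs B(x = x + 2). RACE on x (W-W).
Steps 4,5: B(x = x + 2) vs A(y = x). RACE on x (W-R).
First conflict at steps 1,2.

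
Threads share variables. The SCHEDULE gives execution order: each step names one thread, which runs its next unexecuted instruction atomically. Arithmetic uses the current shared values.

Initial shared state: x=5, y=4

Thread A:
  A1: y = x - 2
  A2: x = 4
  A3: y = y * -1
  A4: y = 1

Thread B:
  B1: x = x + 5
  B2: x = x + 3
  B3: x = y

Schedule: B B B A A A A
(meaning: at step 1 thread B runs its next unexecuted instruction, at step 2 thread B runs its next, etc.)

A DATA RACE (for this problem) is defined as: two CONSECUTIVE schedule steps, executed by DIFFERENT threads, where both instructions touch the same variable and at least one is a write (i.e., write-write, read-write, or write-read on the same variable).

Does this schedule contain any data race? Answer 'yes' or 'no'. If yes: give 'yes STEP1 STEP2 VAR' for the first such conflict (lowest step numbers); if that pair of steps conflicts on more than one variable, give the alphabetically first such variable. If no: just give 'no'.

Steps 1,2: same thread (B). No race.
Steps 2,3: same thread (B). No race.
Steps 3,4: B(x = y) vs A(y = x - 2). RACE on x (W-R), y (R-W). Multiple vars; alphabetically first is x.
Steps 4,5: same thread (A). No race.
Steps 5,6: same thread (A). No race.
Steps 6,7: same thread (A). No race.
First conflict at steps 3,4.

Answer: yes 3 4 x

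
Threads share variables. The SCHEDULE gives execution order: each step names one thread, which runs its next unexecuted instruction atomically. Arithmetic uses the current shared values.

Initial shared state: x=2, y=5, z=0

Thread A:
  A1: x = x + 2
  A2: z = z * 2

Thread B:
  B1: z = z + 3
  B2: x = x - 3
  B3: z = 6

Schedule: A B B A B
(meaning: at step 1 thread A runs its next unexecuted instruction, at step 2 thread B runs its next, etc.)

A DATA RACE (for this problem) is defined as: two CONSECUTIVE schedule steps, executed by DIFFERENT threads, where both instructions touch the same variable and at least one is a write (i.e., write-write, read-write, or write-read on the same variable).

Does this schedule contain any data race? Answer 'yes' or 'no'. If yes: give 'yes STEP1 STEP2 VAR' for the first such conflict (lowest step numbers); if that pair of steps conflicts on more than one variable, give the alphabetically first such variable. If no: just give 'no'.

Steps 1,2: A(r=x,w=x) vs B(r=z,w=z). No conflict.
Steps 2,3: same thread (B). No race.
Steps 3,4: B(r=x,w=x) vs A(r=z,w=z). No conflict.
Steps 4,5: A(z = z * 2) vs B(z = 6). RACE on z (W-W).
First conflict at steps 4,5.

Answer: yes 4 5 z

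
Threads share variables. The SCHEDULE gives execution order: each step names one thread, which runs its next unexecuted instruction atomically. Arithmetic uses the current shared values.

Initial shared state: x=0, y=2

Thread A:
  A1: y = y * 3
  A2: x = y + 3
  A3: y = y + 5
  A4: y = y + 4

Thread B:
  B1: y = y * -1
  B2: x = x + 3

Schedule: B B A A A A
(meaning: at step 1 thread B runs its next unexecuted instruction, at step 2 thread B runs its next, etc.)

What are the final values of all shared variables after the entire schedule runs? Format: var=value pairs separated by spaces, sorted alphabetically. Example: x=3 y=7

Step 1: thread B executes B1 (y = y * -1). Shared: x=0 y=-2. PCs: A@0 B@1
Step 2: thread B executes B2 (x = x + 3). Shared: x=3 y=-2. PCs: A@0 B@2
Step 3: thread A executes A1 (y = y * 3). Shared: x=3 y=-6. PCs: A@1 B@2
Step 4: thread A executes A2 (x = y + 3). Shared: x=-3 y=-6. PCs: A@2 B@2
Step 5: thread A executes A3 (y = y + 5). Shared: x=-3 y=-1. PCs: A@3 B@2
Step 6: thread A executes A4 (y = y + 4). Shared: x=-3 y=3. PCs: A@4 B@2

Answer: x=-3 y=3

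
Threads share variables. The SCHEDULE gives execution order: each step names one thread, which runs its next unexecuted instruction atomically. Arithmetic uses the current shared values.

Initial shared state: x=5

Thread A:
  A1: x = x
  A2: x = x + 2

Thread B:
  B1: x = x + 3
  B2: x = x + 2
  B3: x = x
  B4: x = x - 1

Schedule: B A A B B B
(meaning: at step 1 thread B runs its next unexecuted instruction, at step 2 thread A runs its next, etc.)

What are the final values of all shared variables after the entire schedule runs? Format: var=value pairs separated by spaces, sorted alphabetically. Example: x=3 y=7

Step 1: thread B executes B1 (x = x + 3). Shared: x=8. PCs: A@0 B@1
Step 2: thread A executes A1 (x = x). Shared: x=8. PCs: A@1 B@1
Step 3: thread A executes A2 (x = x + 2). Shared: x=10. PCs: A@2 B@1
Step 4: thread B executes B2 (x = x + 2). Shared: x=12. PCs: A@2 B@2
Step 5: thread B executes B3 (x = x). Shared: x=12. PCs: A@2 B@3
Step 6: thread B executes B4 (x = x - 1). Shared: x=11. PCs: A@2 B@4

Answer: x=11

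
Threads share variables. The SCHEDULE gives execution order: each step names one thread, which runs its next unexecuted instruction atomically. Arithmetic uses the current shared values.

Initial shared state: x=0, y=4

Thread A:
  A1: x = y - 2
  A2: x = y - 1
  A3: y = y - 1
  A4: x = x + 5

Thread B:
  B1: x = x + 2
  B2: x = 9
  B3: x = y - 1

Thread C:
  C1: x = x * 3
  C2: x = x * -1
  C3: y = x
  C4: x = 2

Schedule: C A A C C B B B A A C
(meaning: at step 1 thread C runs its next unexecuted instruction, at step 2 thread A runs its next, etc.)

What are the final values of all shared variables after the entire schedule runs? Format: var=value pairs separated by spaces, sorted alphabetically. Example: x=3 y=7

Step 1: thread C executes C1 (x = x * 3). Shared: x=0 y=4. PCs: A@0 B@0 C@1
Step 2: thread A executes A1 (x = y - 2). Shared: x=2 y=4. PCs: A@1 B@0 C@1
Step 3: thread A executes A2 (x = y - 1). Shared: x=3 y=4. PCs: A@2 B@0 C@1
Step 4: thread C executes C2 (x = x * -1). Shared: x=-3 y=4. PCs: A@2 B@0 C@2
Step 5: thread C executes C3 (y = x). Shared: x=-3 y=-3. PCs: A@2 B@0 C@3
Step 6: thread B executes B1 (x = x + 2). Shared: x=-1 y=-3. PCs: A@2 B@1 C@3
Step 7: thread B executes B2 (x = 9). Shared: x=9 y=-3. PCs: A@2 B@2 C@3
Step 8: thread B executes B3 (x = y - 1). Shared: x=-4 y=-3. PCs: A@2 B@3 C@3
Step 9: thread A executes A3 (y = y - 1). Shared: x=-4 y=-4. PCs: A@3 B@3 C@3
Step 10: thread A executes A4 (x = x + 5). Shared: x=1 y=-4. PCs: A@4 B@3 C@3
Step 11: thread C executes C4 (x = 2). Shared: x=2 y=-4. PCs: A@4 B@3 C@4

Answer: x=2 y=-4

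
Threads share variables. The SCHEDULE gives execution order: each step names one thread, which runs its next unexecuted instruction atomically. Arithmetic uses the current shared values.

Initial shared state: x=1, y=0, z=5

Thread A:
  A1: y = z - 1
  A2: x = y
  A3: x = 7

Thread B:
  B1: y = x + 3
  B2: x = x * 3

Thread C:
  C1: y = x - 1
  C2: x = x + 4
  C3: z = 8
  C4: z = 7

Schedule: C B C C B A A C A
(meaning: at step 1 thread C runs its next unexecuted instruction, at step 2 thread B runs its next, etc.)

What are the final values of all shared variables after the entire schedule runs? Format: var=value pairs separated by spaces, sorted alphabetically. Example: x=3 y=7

Step 1: thread C executes C1 (y = x - 1). Shared: x=1 y=0 z=5. PCs: A@0 B@0 C@1
Step 2: thread B executes B1 (y = x + 3). Shared: x=1 y=4 z=5. PCs: A@0 B@1 C@1
Step 3: thread C executes C2 (x = x + 4). Shared: x=5 y=4 z=5. PCs: A@0 B@1 C@2
Step 4: thread C executes C3 (z = 8). Shared: x=5 y=4 z=8. PCs: A@0 B@1 C@3
Step 5: thread B executes B2 (x = x * 3). Shared: x=15 y=4 z=8. PCs: A@0 B@2 C@3
Step 6: thread A executes A1 (y = z - 1). Shared: x=15 y=7 z=8. PCs: A@1 B@2 C@3
Step 7: thread A executes A2 (x = y). Shared: x=7 y=7 z=8. PCs: A@2 B@2 C@3
Step 8: thread C executes C4 (z = 7). Shared: x=7 y=7 z=7. PCs: A@2 B@2 C@4
Step 9: thread A executes A3 (x = 7). Shared: x=7 y=7 z=7. PCs: A@3 B@2 C@4

Answer: x=7 y=7 z=7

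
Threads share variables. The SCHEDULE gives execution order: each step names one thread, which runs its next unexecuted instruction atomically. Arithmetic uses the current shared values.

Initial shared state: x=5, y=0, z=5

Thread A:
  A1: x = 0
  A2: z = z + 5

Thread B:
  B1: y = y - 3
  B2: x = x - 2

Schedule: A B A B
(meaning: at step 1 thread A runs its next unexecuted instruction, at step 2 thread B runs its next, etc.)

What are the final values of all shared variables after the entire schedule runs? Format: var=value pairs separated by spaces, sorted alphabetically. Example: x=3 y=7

Step 1: thread A executes A1 (x = 0). Shared: x=0 y=0 z=5. PCs: A@1 B@0
Step 2: thread B executes B1 (y = y - 3). Shared: x=0 y=-3 z=5. PCs: A@1 B@1
Step 3: thread A executes A2 (z = z + 5). Shared: x=0 y=-3 z=10. PCs: A@2 B@1
Step 4: thread B executes B2 (x = x - 2). Shared: x=-2 y=-3 z=10. PCs: A@2 B@2

Answer: x=-2 y=-3 z=10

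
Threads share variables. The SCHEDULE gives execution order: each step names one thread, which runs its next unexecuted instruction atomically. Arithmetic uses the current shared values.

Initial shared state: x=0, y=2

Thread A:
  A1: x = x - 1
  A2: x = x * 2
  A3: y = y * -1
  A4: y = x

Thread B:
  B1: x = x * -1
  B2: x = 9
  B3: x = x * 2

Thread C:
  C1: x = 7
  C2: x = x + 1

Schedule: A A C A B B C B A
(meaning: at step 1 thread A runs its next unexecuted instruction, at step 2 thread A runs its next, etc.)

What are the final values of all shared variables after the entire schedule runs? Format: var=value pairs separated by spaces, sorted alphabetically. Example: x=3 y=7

Step 1: thread A executes A1 (x = x - 1). Shared: x=-1 y=2. PCs: A@1 B@0 C@0
Step 2: thread A executes A2 (x = x * 2). Shared: x=-2 y=2. PCs: A@2 B@0 C@0
Step 3: thread C executes C1 (x = 7). Shared: x=7 y=2. PCs: A@2 B@0 C@1
Step 4: thread A executes A3 (y = y * -1). Shared: x=7 y=-2. PCs: A@3 B@0 C@1
Step 5: thread B executes B1 (x = x * -1). Shared: x=-7 y=-2. PCs: A@3 B@1 C@1
Step 6: thread B executes B2 (x = 9). Shared: x=9 y=-2. PCs: A@3 B@2 C@1
Step 7: thread C executes C2 (x = x + 1). Shared: x=10 y=-2. PCs: A@3 B@2 C@2
Step 8: thread B executes B3 (x = x * 2). Shared: x=20 y=-2. PCs: A@3 B@3 C@2
Step 9: thread A executes A4 (y = x). Shared: x=20 y=20. PCs: A@4 B@3 C@2

Answer: x=20 y=20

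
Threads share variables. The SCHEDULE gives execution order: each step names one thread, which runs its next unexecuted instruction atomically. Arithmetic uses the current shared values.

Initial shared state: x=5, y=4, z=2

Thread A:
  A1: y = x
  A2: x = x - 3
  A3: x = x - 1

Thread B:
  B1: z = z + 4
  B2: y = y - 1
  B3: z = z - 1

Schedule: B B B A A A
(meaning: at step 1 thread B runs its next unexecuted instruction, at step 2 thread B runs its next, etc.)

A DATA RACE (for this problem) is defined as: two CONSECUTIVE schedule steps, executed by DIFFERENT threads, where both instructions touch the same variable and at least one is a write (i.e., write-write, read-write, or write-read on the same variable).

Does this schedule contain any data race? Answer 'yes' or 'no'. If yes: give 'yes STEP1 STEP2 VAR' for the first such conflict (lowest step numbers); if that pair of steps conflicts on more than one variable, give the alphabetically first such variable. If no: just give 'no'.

Answer: no

Derivation:
Steps 1,2: same thread (B). No race.
Steps 2,3: same thread (B). No race.
Steps 3,4: B(r=z,w=z) vs A(r=x,w=y). No conflict.
Steps 4,5: same thread (A). No race.
Steps 5,6: same thread (A). No race.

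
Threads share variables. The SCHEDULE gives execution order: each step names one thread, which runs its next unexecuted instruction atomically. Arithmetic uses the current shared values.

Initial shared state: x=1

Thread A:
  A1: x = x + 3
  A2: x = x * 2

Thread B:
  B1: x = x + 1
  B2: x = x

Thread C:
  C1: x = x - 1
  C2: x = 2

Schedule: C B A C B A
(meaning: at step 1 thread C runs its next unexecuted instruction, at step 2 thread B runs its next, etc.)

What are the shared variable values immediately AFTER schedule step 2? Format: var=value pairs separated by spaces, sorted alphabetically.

Answer: x=1

Derivation:
Step 1: thread C executes C1 (x = x - 1). Shared: x=0. PCs: A@0 B@0 C@1
Step 2: thread B executes B1 (x = x + 1). Shared: x=1. PCs: A@0 B@1 C@1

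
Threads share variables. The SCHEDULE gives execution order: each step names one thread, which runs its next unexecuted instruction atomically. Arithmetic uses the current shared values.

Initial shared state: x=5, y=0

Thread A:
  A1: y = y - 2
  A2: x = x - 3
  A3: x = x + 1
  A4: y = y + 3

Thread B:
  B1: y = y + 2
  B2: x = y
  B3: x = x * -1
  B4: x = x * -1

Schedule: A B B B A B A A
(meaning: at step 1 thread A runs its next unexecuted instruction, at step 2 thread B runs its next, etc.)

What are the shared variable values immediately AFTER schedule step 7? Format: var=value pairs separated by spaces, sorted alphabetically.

Answer: x=4 y=0

Derivation:
Step 1: thread A executes A1 (y = y - 2). Shared: x=5 y=-2. PCs: A@1 B@0
Step 2: thread B executes B1 (y = y + 2). Shared: x=5 y=0. PCs: A@1 B@1
Step 3: thread B executes B2 (x = y). Shared: x=0 y=0. PCs: A@1 B@2
Step 4: thread B executes B3 (x = x * -1). Shared: x=0 y=0. PCs: A@1 B@3
Step 5: thread A executes A2 (x = x - 3). Shared: x=-3 y=0. PCs: A@2 B@3
Step 6: thread B executes B4 (x = x * -1). Shared: x=3 y=0. PCs: A@2 B@4
Step 7: thread A executes A3 (x = x + 1). Shared: x=4 y=0. PCs: A@3 B@4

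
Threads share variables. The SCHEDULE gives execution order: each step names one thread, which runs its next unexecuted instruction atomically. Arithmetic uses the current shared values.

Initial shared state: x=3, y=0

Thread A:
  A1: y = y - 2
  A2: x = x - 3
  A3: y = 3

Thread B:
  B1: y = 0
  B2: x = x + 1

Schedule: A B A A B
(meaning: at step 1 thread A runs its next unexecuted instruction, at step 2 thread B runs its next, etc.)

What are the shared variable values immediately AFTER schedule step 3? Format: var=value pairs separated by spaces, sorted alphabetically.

Answer: x=0 y=0

Derivation:
Step 1: thread A executes A1 (y = y - 2). Shared: x=3 y=-2. PCs: A@1 B@0
Step 2: thread B executes B1 (y = 0). Shared: x=3 y=0. PCs: A@1 B@1
Step 3: thread A executes A2 (x = x - 3). Shared: x=0 y=0. PCs: A@2 B@1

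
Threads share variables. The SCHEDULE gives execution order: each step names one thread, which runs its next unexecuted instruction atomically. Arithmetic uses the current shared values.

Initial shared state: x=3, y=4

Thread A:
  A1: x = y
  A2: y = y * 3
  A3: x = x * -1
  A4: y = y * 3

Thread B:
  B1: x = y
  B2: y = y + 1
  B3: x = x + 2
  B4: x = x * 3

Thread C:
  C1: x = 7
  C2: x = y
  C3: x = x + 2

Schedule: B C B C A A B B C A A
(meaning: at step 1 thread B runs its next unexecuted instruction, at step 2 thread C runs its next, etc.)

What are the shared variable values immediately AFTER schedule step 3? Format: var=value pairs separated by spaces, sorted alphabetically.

Step 1: thread B executes B1 (x = y). Shared: x=4 y=4. PCs: A@0 B@1 C@0
Step 2: thread C executes C1 (x = 7). Shared: x=7 y=4. PCs: A@0 B@1 C@1
Step 3: thread B executes B2 (y = y + 1). Shared: x=7 y=5. PCs: A@0 B@2 C@1

Answer: x=7 y=5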